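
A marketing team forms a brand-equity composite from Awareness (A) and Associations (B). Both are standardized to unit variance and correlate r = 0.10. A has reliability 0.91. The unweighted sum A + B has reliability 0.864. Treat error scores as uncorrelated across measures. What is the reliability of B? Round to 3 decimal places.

Var(A+B) = 2 + 2·0.10 = 2.200.
True-score variance = ρ_A + ρ_B + 2·0.10, so 0.864 = (0.91 + ρ_B + 0.20) / 2.200.
ρ_B = 0.864·2.200 − 0.91 − 0.20 = 0.791.

0.791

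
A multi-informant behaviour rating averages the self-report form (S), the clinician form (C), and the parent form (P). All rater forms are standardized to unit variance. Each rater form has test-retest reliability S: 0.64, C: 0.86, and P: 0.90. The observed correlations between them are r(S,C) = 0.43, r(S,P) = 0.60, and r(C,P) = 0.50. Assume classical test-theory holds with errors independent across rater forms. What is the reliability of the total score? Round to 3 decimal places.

Var(S+C+P) = 3 + 2·[0.43 + 0.60 + 0.50] = 3 + 3.06 = 6.06.
With uncorrelated errors the cross-covariances are all true-score covariance, so they carry over unchanged; only the diagonal terms shrink to ρᵢσᵢ².
True-score variance = [0.64 + 0.86 + 0.90] + 3.06 = 2.4 + 3.06 = 5.46.
Reliability = 5.46 / 6.06 = 0.901.

0.901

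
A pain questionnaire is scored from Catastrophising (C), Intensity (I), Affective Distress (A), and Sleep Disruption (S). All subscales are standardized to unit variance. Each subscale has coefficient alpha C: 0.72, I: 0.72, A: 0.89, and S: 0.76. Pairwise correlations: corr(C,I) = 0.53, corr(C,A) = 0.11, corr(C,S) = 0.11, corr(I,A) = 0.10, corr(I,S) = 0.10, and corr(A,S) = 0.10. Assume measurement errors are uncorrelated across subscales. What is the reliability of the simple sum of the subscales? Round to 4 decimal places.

0.8508

Var(C+I+A+S) = 4 + 2·[0.53 + 0.11 + 0.11 + 0.10 + 0.10 + 0.10] = 4 + 2.1 = 6.1.
Under uncorrelated errors the observed covariances equal the true-score covariances, so only the own-variance terms attenuate.
True-score variance = [0.72 + 0.72 + 0.89 + 0.76] + 2.1 = 3.09 + 2.1 = 5.19.
Reliability = 5.19 / 6.1 = 0.8508.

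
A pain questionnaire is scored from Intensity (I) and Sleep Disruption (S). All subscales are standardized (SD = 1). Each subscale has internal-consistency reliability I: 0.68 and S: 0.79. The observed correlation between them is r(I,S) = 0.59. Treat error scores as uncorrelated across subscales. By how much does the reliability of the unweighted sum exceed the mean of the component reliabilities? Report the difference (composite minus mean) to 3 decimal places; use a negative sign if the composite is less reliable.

0.098

Var(sum) = 2 + 1.18 = 3.18; true-score variance = 1.47 + 1.18 = 2.65; composite reliability = 0.8333.
Mean component reliability = 0.7350.
Difference = 0.8333 − 0.7350 = 0.098.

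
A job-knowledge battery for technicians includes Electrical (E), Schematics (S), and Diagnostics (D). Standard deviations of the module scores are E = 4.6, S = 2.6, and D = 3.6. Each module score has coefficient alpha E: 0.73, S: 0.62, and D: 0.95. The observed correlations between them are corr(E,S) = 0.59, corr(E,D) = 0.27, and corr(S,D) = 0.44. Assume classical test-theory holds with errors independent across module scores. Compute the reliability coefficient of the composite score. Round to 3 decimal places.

0.876

Var(E+S+D) = 4.6² + 2.6² + 3.6² + 2·[4.6·2.6·0.59 + 4.6·3.6·0.27 + 2.6·3.6·0.44] = 40.88 + 31.292 = 72.172.
Under uncorrelated errors the observed covariances equal the true-score covariances, so only the own-variance terms attenuate.
True-score variance = [4.6²·0.73 + 2.6²·0.62 + 3.6²·0.95] + 31.292 = 31.95 + 31.292 = 63.242.
Reliability = 63.242 / 72.172 = 0.876.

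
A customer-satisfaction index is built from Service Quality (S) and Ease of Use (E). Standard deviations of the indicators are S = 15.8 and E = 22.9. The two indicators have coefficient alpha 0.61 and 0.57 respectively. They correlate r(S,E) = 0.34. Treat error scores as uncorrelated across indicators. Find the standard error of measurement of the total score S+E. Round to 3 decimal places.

Var(total) = 774.05 + 246.038 = 1020.09.
True-score variance = 451.194 + 246.038 = 697.232, so reliability = 0.6835.
Error variance = 1020.09 − 697.232 = 322.856; SEM = √322.856 = 17.968.

17.968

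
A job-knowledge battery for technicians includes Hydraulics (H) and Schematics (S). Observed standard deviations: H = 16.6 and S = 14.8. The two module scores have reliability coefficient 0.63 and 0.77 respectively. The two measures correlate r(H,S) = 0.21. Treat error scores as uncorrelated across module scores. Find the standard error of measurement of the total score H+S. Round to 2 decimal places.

Var(total) = 494.6 + 103.186 = 597.786.
True-score variance = 342.264 + 103.186 = 445.449, so reliability = 0.7452.
Error variance = 597.786 − 445.449 = 152.336; SEM = √152.336 = 12.34.

12.34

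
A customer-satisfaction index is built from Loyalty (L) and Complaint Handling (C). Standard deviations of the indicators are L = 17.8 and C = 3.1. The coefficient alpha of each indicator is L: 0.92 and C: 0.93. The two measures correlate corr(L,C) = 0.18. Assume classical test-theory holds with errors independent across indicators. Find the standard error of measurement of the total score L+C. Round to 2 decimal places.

5.10

Var(total) = 326.45 + 19.8648 = 346.315.
True-score variance = 300.43 + 19.8648 = 320.295, so reliability = 0.9249.
Error variance = 346.315 − 320.295 = 26.0199; SEM = √26.0199 = 5.10.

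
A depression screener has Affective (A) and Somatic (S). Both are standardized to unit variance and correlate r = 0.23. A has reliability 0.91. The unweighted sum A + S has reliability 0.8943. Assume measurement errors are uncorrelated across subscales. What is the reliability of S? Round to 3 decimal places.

Var(A+S) = 2 + 2·0.23 = 2.460.
True-score variance = ρ_A + ρ_S + 2·0.23, so 0.8943 = (0.91 + ρ_S + 0.46) / 2.460.
ρ_S = 0.8943·2.460 − 0.91 − 0.46 = 0.830.

0.830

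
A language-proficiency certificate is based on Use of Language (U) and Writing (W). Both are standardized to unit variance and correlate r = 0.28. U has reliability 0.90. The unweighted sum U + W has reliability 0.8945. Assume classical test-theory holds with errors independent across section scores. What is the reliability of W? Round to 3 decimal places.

Var(U+W) = 2 + 2·0.28 = 2.560.
True-score variance = ρ_U + ρ_W + 2·0.28, so 0.8945 = (0.90 + ρ_W + 0.56) / 2.560.
ρ_W = 0.8945·2.560 − 0.90 − 0.56 = 0.830.

0.830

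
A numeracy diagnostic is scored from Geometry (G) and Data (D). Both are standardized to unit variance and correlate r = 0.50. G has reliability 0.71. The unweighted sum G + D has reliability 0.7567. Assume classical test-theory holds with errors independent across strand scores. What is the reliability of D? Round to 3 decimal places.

0.560

Var(G+D) = 2 + 2·0.50 = 3.000.
True-score variance = ρ_G + ρ_D + 2·0.50, so 0.7567 = (0.71 + ρ_D + 1.00) / 3.000.
ρ_D = 0.7567·3.000 − 0.71 − 1.00 = 0.560.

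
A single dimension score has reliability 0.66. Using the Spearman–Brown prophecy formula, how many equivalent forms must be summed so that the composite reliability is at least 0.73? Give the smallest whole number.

k ≥ ρ*(1−ρ₁)/(ρ₁(1−ρ*)) = 0.73·0.34 / (0.66·0.27) = 1.393.
Smallest integer k = 2.

2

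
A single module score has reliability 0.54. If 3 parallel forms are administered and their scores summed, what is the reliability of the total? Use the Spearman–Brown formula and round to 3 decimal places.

ρ_k = kρ / (1 + (k−1)ρ) = 3·0.54 / (1 + 2·0.54) = 1.620 / 2.080 = 0.779.

0.779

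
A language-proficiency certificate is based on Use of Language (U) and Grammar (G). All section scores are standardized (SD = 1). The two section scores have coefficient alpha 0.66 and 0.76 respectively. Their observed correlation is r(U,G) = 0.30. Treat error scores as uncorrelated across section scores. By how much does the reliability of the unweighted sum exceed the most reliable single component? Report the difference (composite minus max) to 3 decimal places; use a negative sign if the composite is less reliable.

0.017

Var(sum) = 2 + 0.6 = 2.6; true-score variance = 1.42 + 0.6 = 2.02; composite reliability = 0.7769.
Max component reliability = 0.7600.
Difference = 0.7769 − 0.7600 = 0.017.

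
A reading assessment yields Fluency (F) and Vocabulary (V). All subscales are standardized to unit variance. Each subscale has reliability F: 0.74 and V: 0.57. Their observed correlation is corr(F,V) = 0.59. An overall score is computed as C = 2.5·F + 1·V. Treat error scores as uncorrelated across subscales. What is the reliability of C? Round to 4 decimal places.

0.7985

Var(C) = 2.5² + 1 + 2·[2.5·0.59] = 7.25 + 2.95 = 10.2.
Under uncorrelated errors the observed covariances equal the true-score covariances, so only the own-variance terms attenuate.
True-score variance = [2.5²·0.74 + 0.57] + 2.95 = 5.195 + 2.95 = 8.145.
Reliability = 8.145 / 10.2 = 0.7985.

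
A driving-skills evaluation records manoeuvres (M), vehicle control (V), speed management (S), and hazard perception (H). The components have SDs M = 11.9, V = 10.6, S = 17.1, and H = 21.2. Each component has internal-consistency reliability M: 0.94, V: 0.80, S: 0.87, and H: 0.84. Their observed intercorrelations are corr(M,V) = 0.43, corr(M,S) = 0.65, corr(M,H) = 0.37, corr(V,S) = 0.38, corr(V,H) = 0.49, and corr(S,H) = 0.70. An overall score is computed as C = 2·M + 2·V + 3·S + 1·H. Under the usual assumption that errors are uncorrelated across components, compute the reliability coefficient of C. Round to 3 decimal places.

0.942

Var(C) = 2²·11.9² + 2²·10.6² + 3²·17.1² + 21.2² + 2·[4·11.9·10.6·0.43 + 6·11.9·17.1·0.65 + 2·11.9·21.2·0.37 + 6·10.6·17.1·0.38 + 2·10.6·21.2·0.49 + 3·17.1·21.2·0.70] = 4097.01 + 5184.1 = 9281.11.
With uncorrelated errors the cross-covariances are all true-score covariance, so they carry over unchanged; only the diagonal terms shrink to ρᵢσᵢ².
True-score variance = [2²·11.9²·0.94 + 2²·10.6²·0.80 + 3²·17.1²·0.87 + 21.2²·0.84] + 5184.1 = 3559.11 + 5184.1 = 8743.2.
Reliability = 8743.2 / 9281.11 = 0.942.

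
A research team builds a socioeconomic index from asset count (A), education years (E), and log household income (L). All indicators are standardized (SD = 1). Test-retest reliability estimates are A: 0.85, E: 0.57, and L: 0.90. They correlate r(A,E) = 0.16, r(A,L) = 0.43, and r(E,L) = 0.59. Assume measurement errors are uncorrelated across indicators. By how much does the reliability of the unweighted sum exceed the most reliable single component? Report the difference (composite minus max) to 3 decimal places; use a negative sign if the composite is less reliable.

Var(sum) = 3 + 2.36 = 5.36; true-score variance = 2.32 + 2.36 = 4.68; composite reliability = 0.8731.
Max component reliability = 0.9000.
Difference = 0.8731 − 0.9000 = -0.027.

-0.027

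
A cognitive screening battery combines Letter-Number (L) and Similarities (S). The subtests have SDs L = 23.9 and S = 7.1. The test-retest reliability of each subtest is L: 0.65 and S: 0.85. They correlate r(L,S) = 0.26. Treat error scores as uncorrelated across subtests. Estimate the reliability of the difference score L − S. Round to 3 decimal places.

Var(L−S) = 23.9² + 7.1² − 2·23.9·7.1·0.26 = 621.62 − 88.2388 = 533.381.
Because errors are independent across components, Cov(Tᵢ,Tⱼ) = Cov(Xᵢ,Xⱼ); the off-diagonal part of the true-score variance is the same as above.
True-score variance = [23.9²·0.65 + 7.1²·0.85] − 88.2388 = 414.135 − 88.2388 = 325.896.
Reliability = 325.896 / 533.381 = 0.611.

0.611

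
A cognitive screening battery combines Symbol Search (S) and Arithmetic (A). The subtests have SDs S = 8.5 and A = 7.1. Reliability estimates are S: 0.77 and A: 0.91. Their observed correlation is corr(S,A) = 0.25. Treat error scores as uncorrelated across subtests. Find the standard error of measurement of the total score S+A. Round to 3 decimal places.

4.599

Var(total) = 122.66 + 30.175 = 152.835.
True-score variance = 101.506 + 30.175 = 131.681, so reliability = 0.8616.
Error variance = 152.835 − 131.681 = 21.1544; SEM = √21.1544 = 4.599.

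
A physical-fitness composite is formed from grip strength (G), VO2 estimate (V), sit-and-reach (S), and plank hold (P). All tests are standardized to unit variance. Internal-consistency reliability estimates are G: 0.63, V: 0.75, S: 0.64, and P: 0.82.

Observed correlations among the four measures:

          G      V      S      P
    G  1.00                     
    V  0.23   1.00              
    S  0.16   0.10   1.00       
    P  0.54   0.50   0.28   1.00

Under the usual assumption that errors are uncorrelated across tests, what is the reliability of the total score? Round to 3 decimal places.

0.848

Var(G+V+S+P) = 4 + 2·[0.23 + 0.16 + 0.54 + 0.10 + 0.50 + 0.28] = 4 + 3.62 = 7.62.
Because errors are independent across components, Cov(Tᵢ,Tⱼ) = Cov(Xᵢ,Xⱼ); the off-diagonal part of the true-score variance is the same as above.
True-score variance = [0.63 + 0.75 + 0.64 + 0.82] + 3.62 = 2.84 + 3.62 = 6.46.
Reliability = 6.46 / 7.62 = 0.848.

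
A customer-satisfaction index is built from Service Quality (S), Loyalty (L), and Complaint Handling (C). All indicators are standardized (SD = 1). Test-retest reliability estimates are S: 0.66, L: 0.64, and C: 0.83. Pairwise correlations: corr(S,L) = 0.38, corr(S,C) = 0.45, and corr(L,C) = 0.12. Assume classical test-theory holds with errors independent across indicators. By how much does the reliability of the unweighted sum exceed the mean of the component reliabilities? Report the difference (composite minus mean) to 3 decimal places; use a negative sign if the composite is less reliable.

0.112

Var(sum) = 3 + 1.9 = 4.9; true-score variance = 2.13 + 1.9 = 4.03; composite reliability = 0.8224.
Mean component reliability = 0.7100.
Difference = 0.8224 − 0.7100 = 0.112.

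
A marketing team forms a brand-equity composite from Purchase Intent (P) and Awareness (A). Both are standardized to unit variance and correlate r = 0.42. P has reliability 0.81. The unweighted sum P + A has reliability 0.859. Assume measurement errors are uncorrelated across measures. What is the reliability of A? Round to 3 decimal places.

Var(P+A) = 2 + 2·0.42 = 2.840.
True-score variance = ρ_P + ρ_A + 2·0.42, so 0.859 = (0.81 + ρ_A + 0.84) / 2.840.
ρ_A = 0.859·2.840 − 0.81 − 0.84 = 0.790.

0.790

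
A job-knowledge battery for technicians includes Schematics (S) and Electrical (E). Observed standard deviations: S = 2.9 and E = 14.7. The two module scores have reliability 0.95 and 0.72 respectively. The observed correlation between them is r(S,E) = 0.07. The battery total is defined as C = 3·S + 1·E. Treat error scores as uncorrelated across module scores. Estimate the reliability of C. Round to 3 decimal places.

0.792

Var(C) = 3²·2.9² + 14.7² + 2·[3·2.9·14.7·0.07] = 291.78 + 17.9046 = 309.685.
Because errors are independent across components, Cov(Tᵢ,Tⱼ) = Cov(Xᵢ,Xⱼ); the off-diagonal part of the true-score variance is the same as above.
True-score variance = [3²·2.9²·0.95 + 14.7²·0.72] + 17.9046 = 227.49 + 17.9046 = 245.395.
Reliability = 245.395 / 309.685 = 0.792.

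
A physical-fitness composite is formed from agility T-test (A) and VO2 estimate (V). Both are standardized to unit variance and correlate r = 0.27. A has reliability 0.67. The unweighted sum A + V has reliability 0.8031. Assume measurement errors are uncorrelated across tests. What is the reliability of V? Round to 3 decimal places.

0.830

Var(A+V) = 2 + 2·0.27 = 2.540.
True-score variance = ρ_A + ρ_V + 2·0.27, so 0.8031 = (0.67 + ρ_V + 0.54) / 2.540.
ρ_V = 0.8031·2.540 − 0.67 − 0.54 = 0.830.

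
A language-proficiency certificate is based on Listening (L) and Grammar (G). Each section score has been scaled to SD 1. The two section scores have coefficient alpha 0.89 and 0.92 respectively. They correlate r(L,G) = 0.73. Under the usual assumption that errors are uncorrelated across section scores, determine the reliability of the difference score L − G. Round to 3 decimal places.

0.648

Var(L−G) = 1 + 1 − 2·0.73 = 2 − 1.46 = 0.54.
Because errors are independent across components, Cov(Tᵢ,Tⱼ) = Cov(Xᵢ,Xⱼ); the off-diagonal part of the true-score variance is the same as above.
True-score variance = [0.89 + 0.92] − 1.46 = 1.81 − 1.46 = 0.35.
Reliability = 0.35 / 0.54 = 0.648.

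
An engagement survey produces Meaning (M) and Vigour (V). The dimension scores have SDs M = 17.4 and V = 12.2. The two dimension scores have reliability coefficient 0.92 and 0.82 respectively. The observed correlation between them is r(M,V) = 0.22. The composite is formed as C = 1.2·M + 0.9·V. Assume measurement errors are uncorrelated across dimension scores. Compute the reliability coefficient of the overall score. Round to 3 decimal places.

Var(C) = 1.2²·17.4² + 0.9²·12.2² + 2·[1.08·17.4·12.2·0.22] = 556.535 + 100.875 = 657.41.
With uncorrelated errors the cross-covariances are all true-score covariance, so they carry over unchanged; only the diagonal terms shrink to ρᵢσᵢ².
True-score variance = [1.2²·17.4²·0.92 + 0.9²·12.2²·0.82] + 100.875 = 499.956 + 100.875 = 600.831.
Reliability = 600.831 / 657.41 = 0.914.

0.914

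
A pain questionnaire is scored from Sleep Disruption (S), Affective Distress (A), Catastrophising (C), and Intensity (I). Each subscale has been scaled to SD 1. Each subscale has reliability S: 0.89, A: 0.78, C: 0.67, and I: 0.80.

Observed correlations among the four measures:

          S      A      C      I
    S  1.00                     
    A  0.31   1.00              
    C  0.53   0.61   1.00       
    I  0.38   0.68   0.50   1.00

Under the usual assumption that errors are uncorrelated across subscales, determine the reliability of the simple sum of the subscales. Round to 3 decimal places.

0.914

Var(S+A+C+I) = 4 + 2·[0.31 + 0.53 + 0.38 + 0.61 + 0.68 + 0.50] = 4 + 6.02 = 10.02.
Because errors are independent across components, Cov(Tᵢ,Tⱼ) = Cov(Xᵢ,Xⱼ); the off-diagonal part of the true-score variance is the same as above.
True-score variance = [0.89 + 0.78 + 0.67 + 0.80] + 6.02 = 3.14 + 6.02 = 9.16.
Reliability = 9.16 / 10.02 = 0.914.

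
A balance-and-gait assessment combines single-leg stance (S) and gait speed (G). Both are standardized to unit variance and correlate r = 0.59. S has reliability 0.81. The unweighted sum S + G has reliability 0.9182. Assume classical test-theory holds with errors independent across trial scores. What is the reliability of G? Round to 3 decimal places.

0.930

Var(S+G) = 2 + 2·0.59 = 3.180.
True-score variance = ρ_S + ρ_G + 2·0.59, so 0.9182 = (0.81 + ρ_G + 1.18) / 3.180.
ρ_G = 0.9182·3.180 − 0.81 − 1.18 = 0.930.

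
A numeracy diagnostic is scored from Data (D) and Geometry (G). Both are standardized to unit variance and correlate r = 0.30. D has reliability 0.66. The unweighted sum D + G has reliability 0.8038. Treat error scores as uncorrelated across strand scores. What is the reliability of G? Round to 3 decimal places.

0.830

Var(D+G) = 2 + 2·0.30 = 2.600.
True-score variance = ρ_D + ρ_G + 2·0.30, so 0.8038 = (0.66 + ρ_G + 0.60) / 2.600.
ρ_G = 0.8038·2.600 − 0.66 − 0.60 = 0.830.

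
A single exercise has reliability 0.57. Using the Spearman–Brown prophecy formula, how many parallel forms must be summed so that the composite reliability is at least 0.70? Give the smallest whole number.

k ≥ ρ*(1−ρ₁)/(ρ₁(1−ρ*)) = 0.70·0.43 / (0.57·0.30) = 1.760.
Smallest integer k = 2.

2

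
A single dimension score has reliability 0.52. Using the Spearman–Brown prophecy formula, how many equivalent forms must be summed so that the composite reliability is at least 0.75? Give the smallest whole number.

k ≥ ρ*(1−ρ₁)/(ρ₁(1−ρ*)) = 0.75·0.48 / (0.52·0.25) = 2.769.
Smallest integer k = 3.

3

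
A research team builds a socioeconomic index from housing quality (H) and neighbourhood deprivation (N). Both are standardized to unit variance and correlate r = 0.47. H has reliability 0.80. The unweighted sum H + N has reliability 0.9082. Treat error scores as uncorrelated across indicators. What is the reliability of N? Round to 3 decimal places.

0.930

Var(H+N) = 2 + 2·0.47 = 2.940.
True-score variance = ρ_H + ρ_N + 2·0.47, so 0.9082 = (0.80 + ρ_N + 0.94) / 2.940.
ρ_N = 0.9082·2.940 − 0.80 − 0.94 = 0.930.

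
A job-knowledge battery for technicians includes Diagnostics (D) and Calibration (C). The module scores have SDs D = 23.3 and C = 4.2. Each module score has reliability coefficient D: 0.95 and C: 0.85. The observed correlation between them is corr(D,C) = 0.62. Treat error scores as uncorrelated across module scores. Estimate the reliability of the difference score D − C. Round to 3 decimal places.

Var(D−C) = 23.3² + 4.2² − 2·23.3·4.2·0.62 = 560.53 − 121.346 = 439.184.
Under uncorrelated errors the observed covariances equal the true-score covariances, so only the own-variance terms attenuate.
True-score variance = [23.3²·0.95 + 4.2²·0.85] − 121.346 = 530.74 − 121.346 = 409.393.
Reliability = 409.393 / 439.184 = 0.932.

0.932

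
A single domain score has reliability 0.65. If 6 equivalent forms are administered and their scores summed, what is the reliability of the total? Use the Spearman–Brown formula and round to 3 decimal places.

ρ_k = kρ / (1 + (k−1)ρ) = 6·0.65 / (1 + 5·0.65) = 3.900 / 4.250 = 0.918.

0.918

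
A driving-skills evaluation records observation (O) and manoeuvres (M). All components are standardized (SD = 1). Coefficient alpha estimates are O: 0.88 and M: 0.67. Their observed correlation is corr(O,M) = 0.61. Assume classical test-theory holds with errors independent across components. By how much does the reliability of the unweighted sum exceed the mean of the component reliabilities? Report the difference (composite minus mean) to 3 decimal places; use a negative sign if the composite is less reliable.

Var(sum) = 2 + 1.22 = 3.22; true-score variance = 1.55 + 1.22 = 2.77; composite reliability = 0.8602.
Mean component reliability = 0.7750.
Difference = 0.8602 − 0.7750 = 0.085.

0.085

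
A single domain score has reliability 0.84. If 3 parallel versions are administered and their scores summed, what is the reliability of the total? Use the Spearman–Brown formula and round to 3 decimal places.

ρ_k = kρ / (1 + (k−1)ρ) = 3·0.84 / (1 + 2·0.84) = 2.520 / 2.680 = 0.940.

0.940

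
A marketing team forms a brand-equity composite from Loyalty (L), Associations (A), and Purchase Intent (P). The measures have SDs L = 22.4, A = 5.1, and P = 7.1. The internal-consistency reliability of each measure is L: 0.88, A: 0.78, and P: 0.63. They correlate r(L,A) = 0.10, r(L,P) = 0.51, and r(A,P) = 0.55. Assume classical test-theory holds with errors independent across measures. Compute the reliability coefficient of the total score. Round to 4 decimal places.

0.8947

Var(L+A+P) = 22.4² + 5.1² + 7.1² + 2·[22.4·5.1·0.10 + 22.4·7.1·0.51 + 5.1·7.1·0.55] = 578.18 + 224.9 = 803.08.
Under uncorrelated errors the observed covariances equal the true-score covariances, so only the own-variance terms attenuate.
True-score variance = [22.4²·0.88 + 5.1²·0.78 + 7.1²·0.63] + 224.9 = 493.595 + 224.9 = 718.495.
Reliability = 718.495 / 803.08 = 0.8947.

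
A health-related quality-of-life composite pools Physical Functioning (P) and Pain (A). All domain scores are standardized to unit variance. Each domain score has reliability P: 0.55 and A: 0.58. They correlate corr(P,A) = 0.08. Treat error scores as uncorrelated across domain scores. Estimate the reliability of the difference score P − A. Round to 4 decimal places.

Var(P−A) = 1 + 1 − 2·0.08 = 2 − 0.16 = 1.84.
Because errors are independent across components, Cov(Tᵢ,Tⱼ) = Cov(Xᵢ,Xⱼ); the off-diagonal part of the true-score variance is the same as above.
True-score variance = [0.55 + 0.58] − 0.16 = 1.13 − 0.16 = 0.97.
Reliability = 0.97 / 1.84 = 0.5272.

0.5272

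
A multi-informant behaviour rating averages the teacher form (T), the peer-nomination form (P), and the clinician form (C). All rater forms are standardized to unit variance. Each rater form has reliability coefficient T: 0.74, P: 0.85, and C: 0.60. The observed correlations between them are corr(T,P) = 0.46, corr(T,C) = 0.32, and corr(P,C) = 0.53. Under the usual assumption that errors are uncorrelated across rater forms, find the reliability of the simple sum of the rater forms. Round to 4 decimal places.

0.8559

Var(T+P+C) = 3 + 2·[0.46 + 0.32 + 0.53] = 3 + 2.62 = 5.62.
Under uncorrelated errors the observed covariances equal the true-score covariances, so only the own-variance terms attenuate.
True-score variance = [0.74 + 0.85 + 0.60] + 2.62 = 2.19 + 2.62 = 4.81.
Reliability = 4.81 / 5.62 = 0.8559.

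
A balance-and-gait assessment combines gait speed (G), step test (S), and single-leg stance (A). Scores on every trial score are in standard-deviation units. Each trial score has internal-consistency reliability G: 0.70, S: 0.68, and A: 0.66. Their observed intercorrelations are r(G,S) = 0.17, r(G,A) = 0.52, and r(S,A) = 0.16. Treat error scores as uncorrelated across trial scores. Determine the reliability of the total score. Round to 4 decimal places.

0.7957

Var(G+S+A) = 3 + 2·[0.17 + 0.52 + 0.16] = 3 + 1.7 = 4.7.
With uncorrelated errors the cross-covariances are all true-score covariance, so they carry over unchanged; only the diagonal terms shrink to ρᵢσᵢ².
True-score variance = [0.70 + 0.68 + 0.66] + 1.7 = 2.04 + 1.7 = 3.74.
Reliability = 3.74 / 4.7 = 0.7957.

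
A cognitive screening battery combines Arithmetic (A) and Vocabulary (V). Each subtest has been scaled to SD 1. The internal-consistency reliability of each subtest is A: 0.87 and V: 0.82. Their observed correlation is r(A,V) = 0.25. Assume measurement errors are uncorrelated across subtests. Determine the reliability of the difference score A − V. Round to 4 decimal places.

Var(A−V) = 1 + 1 − 2·0.25 = 2 − 0.5 = 1.5.
Because errors are independent across components, Cov(Tᵢ,Tⱼ) = Cov(Xᵢ,Xⱼ); the off-diagonal part of the true-score variance is the same as above.
True-score variance = [0.87 + 0.82] − 0.5 = 1.69 − 0.5 = 1.19.
Reliability = 1.19 / 1.5 = 0.7933.

0.7933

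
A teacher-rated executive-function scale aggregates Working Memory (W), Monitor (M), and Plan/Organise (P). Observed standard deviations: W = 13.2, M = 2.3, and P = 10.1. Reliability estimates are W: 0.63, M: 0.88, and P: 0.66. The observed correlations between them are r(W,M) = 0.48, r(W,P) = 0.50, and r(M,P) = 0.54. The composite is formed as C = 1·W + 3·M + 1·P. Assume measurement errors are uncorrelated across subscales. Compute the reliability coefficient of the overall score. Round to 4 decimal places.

Var(C) = 13.2² + 3²·2.3² + 10.1² + 2·[3·13.2·2.3·0.48 + 13.2·10.1·0.50 + 3·2.3·10.1·0.54] = 323.86 + 296.022 = 619.882.
Because errors are independent across components, Cov(Tᵢ,Tⱼ) = Cov(Xᵢ,Xⱼ); the off-diagonal part of the true-score variance is the same as above.
True-score variance = [13.2²·0.63 + 3²·2.3²·0.88 + 10.1²·0.66] + 296.022 = 218.995 + 296.022 = 515.017.
Reliability = 515.017 / 619.882 = 0.8308.

0.8308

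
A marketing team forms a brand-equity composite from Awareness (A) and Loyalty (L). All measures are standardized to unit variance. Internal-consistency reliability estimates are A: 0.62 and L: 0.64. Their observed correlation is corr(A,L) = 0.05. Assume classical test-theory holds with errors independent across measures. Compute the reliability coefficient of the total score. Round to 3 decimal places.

0.648

Var(A+L) = 2 + 2·[0.05] = 2 + 0.1 = 2.1.
Because errors are independent across components, Cov(Tᵢ,Tⱼ) = Cov(Xᵢ,Xⱼ); the off-diagonal part of the true-score variance is the same as above.
True-score variance = [0.62 + 0.64] + 0.1 = 1.26 + 0.1 = 1.36.
Reliability = 1.36 / 2.1 = 0.648.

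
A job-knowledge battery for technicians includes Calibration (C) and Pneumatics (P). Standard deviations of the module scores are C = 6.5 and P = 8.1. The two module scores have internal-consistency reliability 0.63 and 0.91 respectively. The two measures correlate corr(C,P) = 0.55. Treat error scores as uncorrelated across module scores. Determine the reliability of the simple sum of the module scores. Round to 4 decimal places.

Var(C+P) = 6.5² + 8.1² + 2·[6.5·8.1·0.55] = 107.86 + 57.915 = 165.775.
With uncorrelated errors the cross-covariances are all true-score covariance, so they carry over unchanged; only the diagonal terms shrink to ρᵢσᵢ².
True-score variance = [6.5²·0.63 + 8.1²·0.91] + 57.915 = 86.3226 + 57.915 = 144.238.
Reliability = 144.238 / 165.775 = 0.8701.

0.8701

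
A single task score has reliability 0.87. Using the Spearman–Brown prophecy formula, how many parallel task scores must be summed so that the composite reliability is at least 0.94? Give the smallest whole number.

3

k ≥ ρ*(1−ρ₁)/(ρ₁(1−ρ*)) = 0.94·0.13 / (0.87·0.06) = 2.341.
Smallest integer k = 3.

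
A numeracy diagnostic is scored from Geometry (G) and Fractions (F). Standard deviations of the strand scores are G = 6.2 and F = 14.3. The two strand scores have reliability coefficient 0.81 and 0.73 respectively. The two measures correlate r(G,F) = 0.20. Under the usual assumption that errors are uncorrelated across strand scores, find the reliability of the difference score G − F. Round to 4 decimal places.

Var(G−F) = 6.2² + 14.3² − 2·6.2·14.3·0.20 = 242.93 − 35.464 = 207.466.
With uncorrelated errors the cross-covariances are all true-score covariance, so they carry over unchanged; only the diagonal terms shrink to ρᵢσᵢ².
True-score variance = [6.2²·0.81 + 14.3²·0.73] − 35.464 = 180.414 − 35.464 = 144.95.
Reliability = 144.95 / 207.466 = 0.6987.

0.6987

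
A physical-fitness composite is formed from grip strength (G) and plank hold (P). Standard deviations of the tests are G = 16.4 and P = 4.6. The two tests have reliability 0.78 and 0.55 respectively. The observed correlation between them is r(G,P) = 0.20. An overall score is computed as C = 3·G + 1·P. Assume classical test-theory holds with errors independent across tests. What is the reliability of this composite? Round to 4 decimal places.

Var(C) = 3²·16.4² + 4.6² + 2·[3·16.4·4.6·0.20] = 2441.8 + 90.528 = 2532.33.
With uncorrelated errors the cross-covariances are all true-score covariance, so they carry over unchanged; only the diagonal terms shrink to ρᵢσᵢ².
True-score variance = [3²·16.4²·0.78 + 4.6²·0.55] + 90.528 = 1899.74 + 90.528 = 1990.27.
Reliability = 1990.27 / 2532.33 = 0.7859.

0.7859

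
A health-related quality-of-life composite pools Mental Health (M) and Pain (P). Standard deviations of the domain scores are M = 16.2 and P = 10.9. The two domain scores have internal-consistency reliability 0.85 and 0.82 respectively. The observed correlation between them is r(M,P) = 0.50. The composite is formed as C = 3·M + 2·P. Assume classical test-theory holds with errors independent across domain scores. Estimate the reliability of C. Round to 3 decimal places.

0.887

Var(C) = 3²·16.2² + 2²·10.9² + 2·[6·16.2·10.9·0.50] = 2837.2 + 1059.48 = 3896.68.
Because errors are independent across components, Cov(Tᵢ,Tⱼ) = Cov(Xᵢ,Xⱼ); the off-diagonal part of the true-score variance is the same as above.
True-score variance = [3²·16.2²·0.85 + 2²·10.9²·0.82] + 1059.48 = 2397.36 + 1059.48 = 3456.84.
Reliability = 3456.84 / 3896.68 = 0.887.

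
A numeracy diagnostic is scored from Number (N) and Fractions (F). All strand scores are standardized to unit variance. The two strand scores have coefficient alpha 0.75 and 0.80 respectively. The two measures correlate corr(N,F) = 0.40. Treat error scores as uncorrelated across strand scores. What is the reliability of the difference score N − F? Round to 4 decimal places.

Var(N−F) = 1 + 1 − 2·0.40 = 2 − 0.8 = 1.2.
Under uncorrelated errors the observed covariances equal the true-score covariances, so only the own-variance terms attenuate.
True-score variance = [0.75 + 0.80] − 0.8 = 1.55 − 0.8 = 0.75.
Reliability = 0.75 / 1.2 = 0.6250.

0.6250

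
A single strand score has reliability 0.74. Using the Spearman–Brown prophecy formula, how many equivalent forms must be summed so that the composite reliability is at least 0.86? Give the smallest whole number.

3

k ≥ ρ*(1−ρ₁)/(ρ₁(1−ρ*)) = 0.86·0.26 / (0.74·0.14) = 2.158.
Smallest integer k = 3.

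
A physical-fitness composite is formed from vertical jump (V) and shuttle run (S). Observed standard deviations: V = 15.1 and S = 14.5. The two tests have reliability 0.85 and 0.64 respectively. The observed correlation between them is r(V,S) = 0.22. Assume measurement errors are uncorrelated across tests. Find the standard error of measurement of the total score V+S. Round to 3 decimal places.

10.483

Var(total) = 438.26 + 96.338 = 534.598.
True-score variance = 328.368 + 96.338 = 424.707, so reliability = 0.7944.
Error variance = 534.598 − 424.707 = 109.891; SEM = √109.891 = 10.483.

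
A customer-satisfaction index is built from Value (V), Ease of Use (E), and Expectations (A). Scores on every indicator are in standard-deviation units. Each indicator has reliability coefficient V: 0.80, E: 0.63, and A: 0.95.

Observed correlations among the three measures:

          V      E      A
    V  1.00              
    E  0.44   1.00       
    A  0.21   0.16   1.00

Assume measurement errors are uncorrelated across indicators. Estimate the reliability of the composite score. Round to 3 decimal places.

Var(V+E+A) = 3 + 2·[0.44 + 0.21 + 0.16] = 3 + 1.62 = 4.62.
With uncorrelated errors the cross-covariances are all true-score covariance, so they carry over unchanged; only the diagonal terms shrink to ρᵢσᵢ².
True-score variance = [0.80 + 0.63 + 0.95] + 1.62 = 2.38 + 1.62 = 4.
Reliability = 4 / 4.62 = 0.866.

0.866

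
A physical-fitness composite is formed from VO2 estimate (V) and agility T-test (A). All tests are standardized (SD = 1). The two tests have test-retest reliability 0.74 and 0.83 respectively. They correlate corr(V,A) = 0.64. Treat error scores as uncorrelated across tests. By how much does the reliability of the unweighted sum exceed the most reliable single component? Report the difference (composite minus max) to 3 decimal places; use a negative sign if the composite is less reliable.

Var(sum) = 2 + 1.28 = 3.28; true-score variance = 1.57 + 1.28 = 2.85; composite reliability = 0.8689.
Max component reliability = 0.8300.
Difference = 0.8689 − 0.8300 = 0.039.

0.039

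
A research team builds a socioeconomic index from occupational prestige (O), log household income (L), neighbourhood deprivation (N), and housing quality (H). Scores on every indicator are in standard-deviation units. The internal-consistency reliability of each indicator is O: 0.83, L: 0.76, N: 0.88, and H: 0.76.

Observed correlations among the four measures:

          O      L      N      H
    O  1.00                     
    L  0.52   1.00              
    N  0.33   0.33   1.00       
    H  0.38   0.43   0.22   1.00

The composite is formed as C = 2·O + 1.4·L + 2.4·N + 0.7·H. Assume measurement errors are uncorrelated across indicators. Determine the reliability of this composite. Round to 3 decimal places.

Var(C) = 2² + 1.4² + 2.4² + 0.7² + 2·[2.8·0.52 + 4.8·0.33 + 1.4·0.38 + 3.36·0.33 + 0.98·0.43 + 1.68·0.22] = 12.21 + 10.9436 = 23.1536.
Because errors are independent across components, Cov(Tᵢ,Tⱼ) = Cov(Xᵢ,Xⱼ); the off-diagonal part of the true-score variance is the same as above.
True-score variance = [2²·0.83 + 1.4²·0.76 + 2.4²·0.88 + 0.7²·0.76] + 10.9436 = 10.2508 + 10.9436 = 21.1944.
Reliability = 21.1944 / 23.1536 = 0.915.

0.915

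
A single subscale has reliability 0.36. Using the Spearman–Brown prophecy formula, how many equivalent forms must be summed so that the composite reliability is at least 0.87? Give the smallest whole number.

12

k ≥ ρ*(1−ρ₁)/(ρ₁(1−ρ*)) = 0.87·0.64 / (0.36·0.13) = 11.897.
Smallest integer k = 12.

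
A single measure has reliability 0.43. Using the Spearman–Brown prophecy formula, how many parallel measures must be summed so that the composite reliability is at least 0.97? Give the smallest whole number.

k ≥ ρ*(1−ρ₁)/(ρ₁(1−ρ*)) = 0.97·0.57 / (0.43·0.03) = 42.860.
Smallest integer k = 43.

43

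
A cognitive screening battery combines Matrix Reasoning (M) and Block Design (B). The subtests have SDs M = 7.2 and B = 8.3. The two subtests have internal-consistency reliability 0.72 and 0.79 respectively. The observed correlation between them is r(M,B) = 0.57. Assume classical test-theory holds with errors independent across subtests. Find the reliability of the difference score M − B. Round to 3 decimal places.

0.449

Var(M−B) = 7.2² + 8.3² − 2·7.2·8.3·0.57 = 120.73 − 68.1264 = 52.6036.
With uncorrelated errors the cross-covariances are all true-score covariance, so they carry over unchanged; only the diagonal terms shrink to ρᵢσᵢ².
True-score variance = [7.2²·0.72 + 8.3²·0.79] − 68.1264 = 91.7479 − 68.1264 = 23.6215.
Reliability = 23.6215 / 52.6036 = 0.449.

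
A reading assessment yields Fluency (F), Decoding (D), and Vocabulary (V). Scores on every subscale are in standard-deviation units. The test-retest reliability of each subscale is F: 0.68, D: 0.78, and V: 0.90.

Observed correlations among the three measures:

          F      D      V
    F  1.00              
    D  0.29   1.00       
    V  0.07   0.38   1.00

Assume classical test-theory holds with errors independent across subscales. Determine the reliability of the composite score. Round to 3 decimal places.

0.857

Var(F+D+V) = 3 + 2·[0.29 + 0.07 + 0.38] = 3 + 1.48 = 4.48.
Under uncorrelated errors the observed covariances equal the true-score covariances, so only the own-variance terms attenuate.
True-score variance = [0.68 + 0.78 + 0.90] + 1.48 = 2.36 + 1.48 = 3.84.
Reliability = 3.84 / 4.48 = 0.857.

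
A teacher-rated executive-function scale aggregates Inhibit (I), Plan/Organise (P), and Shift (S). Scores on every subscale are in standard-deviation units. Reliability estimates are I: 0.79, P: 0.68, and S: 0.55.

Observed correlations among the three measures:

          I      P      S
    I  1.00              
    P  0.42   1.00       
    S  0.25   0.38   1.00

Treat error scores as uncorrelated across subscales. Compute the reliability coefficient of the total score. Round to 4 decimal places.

0.8078

Var(I+P+S) = 3 + 2·[0.42 + 0.25 + 0.38] = 3 + 2.1 = 5.1.
Because errors are independent across components, Cov(Tᵢ,Tⱼ) = Cov(Xᵢ,Xⱼ); the off-diagonal part of the true-score variance is the same as above.
True-score variance = [0.79 + 0.68 + 0.55] + 2.1 = 2.02 + 2.1 = 4.12.
Reliability = 4.12 / 5.1 = 0.8078.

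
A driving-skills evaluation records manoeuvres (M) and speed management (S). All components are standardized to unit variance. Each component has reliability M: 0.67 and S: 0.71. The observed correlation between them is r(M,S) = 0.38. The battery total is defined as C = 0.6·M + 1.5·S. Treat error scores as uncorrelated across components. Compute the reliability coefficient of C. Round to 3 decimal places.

Var(C) = 0.6² + 1.5² + 2·[0.9·0.38] = 2.61 + 0.684 = 3.294.
Under uncorrelated errors the observed covariances equal the true-score covariances, so only the own-variance terms attenuate.
True-score variance = [0.6²·0.67 + 1.5²·0.71] + 0.684 = 1.8387 + 0.684 = 2.5227.
Reliability = 2.5227 / 3.294 = 0.766.

0.766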